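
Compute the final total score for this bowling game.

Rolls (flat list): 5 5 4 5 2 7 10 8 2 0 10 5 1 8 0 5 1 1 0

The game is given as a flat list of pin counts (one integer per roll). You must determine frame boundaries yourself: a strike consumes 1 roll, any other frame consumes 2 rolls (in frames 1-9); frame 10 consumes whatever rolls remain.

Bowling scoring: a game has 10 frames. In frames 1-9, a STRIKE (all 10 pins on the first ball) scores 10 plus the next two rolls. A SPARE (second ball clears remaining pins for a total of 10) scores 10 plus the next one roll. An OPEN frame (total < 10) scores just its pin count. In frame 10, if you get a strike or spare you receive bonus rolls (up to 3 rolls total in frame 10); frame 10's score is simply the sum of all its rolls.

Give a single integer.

Answer: 98

Derivation:
Frame 1: SPARE (5+5=10). 10 + next roll (4) = 14. Cumulative: 14
Frame 2: OPEN (4+5=9). Cumulative: 23
Frame 3: OPEN (2+7=9). Cumulative: 32
Frame 4: STRIKE. 10 + next two rolls (8+2) = 20. Cumulative: 52
Frame 5: SPARE (8+2=10). 10 + next roll (0) = 10. Cumulative: 62
Frame 6: SPARE (0+10=10). 10 + next roll (5) = 15. Cumulative: 77
Frame 7: OPEN (5+1=6). Cumulative: 83
Frame 8: OPEN (8+0=8). Cumulative: 91
Frame 9: OPEN (5+1=6). Cumulative: 97
Frame 10: OPEN. Sum of all frame-10 rolls (1+0) = 1. Cumulative: 98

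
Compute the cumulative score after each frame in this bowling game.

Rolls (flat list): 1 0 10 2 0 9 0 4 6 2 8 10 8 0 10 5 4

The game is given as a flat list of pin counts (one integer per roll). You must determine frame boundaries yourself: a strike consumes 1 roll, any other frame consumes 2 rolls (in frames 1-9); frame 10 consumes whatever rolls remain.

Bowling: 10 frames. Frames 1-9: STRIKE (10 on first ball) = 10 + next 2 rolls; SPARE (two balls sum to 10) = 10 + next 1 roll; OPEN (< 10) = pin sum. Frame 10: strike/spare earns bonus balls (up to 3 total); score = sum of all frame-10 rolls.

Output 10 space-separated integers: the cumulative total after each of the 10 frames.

Answer: 1 13 15 24 36 56 74 82 101 110

Derivation:
Frame 1: OPEN (1+0=1). Cumulative: 1
Frame 2: STRIKE. 10 + next two rolls (2+0) = 12. Cumulative: 13
Frame 3: OPEN (2+0=2). Cumulative: 15
Frame 4: OPEN (9+0=9). Cumulative: 24
Frame 5: SPARE (4+6=10). 10 + next roll (2) = 12. Cumulative: 36
Frame 6: SPARE (2+8=10). 10 + next roll (10) = 20. Cumulative: 56
Frame 7: STRIKE. 10 + next two rolls (8+0) = 18. Cumulative: 74
Frame 8: OPEN (8+0=8). Cumulative: 82
Frame 9: STRIKE. 10 + next two rolls (5+4) = 19. Cumulative: 101
Frame 10: OPEN. Sum of all frame-10 rolls (5+4) = 9. Cumulative: 110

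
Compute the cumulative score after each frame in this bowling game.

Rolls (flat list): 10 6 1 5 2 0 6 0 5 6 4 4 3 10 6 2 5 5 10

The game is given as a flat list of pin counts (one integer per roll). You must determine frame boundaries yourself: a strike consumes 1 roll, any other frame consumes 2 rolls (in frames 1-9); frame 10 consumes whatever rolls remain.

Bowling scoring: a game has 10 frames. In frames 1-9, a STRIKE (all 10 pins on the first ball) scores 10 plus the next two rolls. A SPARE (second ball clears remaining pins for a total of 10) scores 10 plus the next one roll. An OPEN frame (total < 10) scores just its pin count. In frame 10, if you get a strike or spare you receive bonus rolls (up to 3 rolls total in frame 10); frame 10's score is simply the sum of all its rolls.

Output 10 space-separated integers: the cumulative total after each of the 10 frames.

Frame 1: STRIKE. 10 + next two rolls (6+1) = 17. Cumulative: 17
Frame 2: OPEN (6+1=7). Cumulative: 24
Frame 3: OPEN (5+2=7). Cumulative: 31
Frame 4: OPEN (0+6=6). Cumulative: 37
Frame 5: OPEN (0+5=5). Cumulative: 42
Frame 6: SPARE (6+4=10). 10 + next roll (4) = 14. Cumulative: 56
Frame 7: OPEN (4+3=7). Cumulative: 63
Frame 8: STRIKE. 10 + next two rolls (6+2) = 18. Cumulative: 81
Frame 9: OPEN (6+2=8). Cumulative: 89
Frame 10: SPARE. Sum of all frame-10 rolls (5+5+10) = 20. Cumulative: 109

Answer: 17 24 31 37 42 56 63 81 89 109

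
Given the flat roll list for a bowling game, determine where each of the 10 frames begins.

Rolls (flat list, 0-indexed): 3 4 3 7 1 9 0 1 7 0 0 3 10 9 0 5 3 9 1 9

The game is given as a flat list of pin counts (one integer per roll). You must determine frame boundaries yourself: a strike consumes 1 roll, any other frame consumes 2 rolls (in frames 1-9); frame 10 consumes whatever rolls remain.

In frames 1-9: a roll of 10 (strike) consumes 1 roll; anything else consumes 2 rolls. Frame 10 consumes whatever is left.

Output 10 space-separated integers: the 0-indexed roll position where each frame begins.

Answer: 0 2 4 6 8 10 12 13 15 17

Derivation:
Frame 1 starts at roll index 0: rolls=3,4 (sum=7), consumes 2 rolls
Frame 2 starts at roll index 2: rolls=3,7 (sum=10), consumes 2 rolls
Frame 3 starts at roll index 4: rolls=1,9 (sum=10), consumes 2 rolls
Frame 4 starts at roll index 6: rolls=0,1 (sum=1), consumes 2 rolls
Frame 5 starts at roll index 8: rolls=7,0 (sum=7), consumes 2 rolls
Frame 6 starts at roll index 10: rolls=0,3 (sum=3), consumes 2 rolls
Frame 7 starts at roll index 12: roll=10 (strike), consumes 1 roll
Frame 8 starts at roll index 13: rolls=9,0 (sum=9), consumes 2 rolls
Frame 9 starts at roll index 15: rolls=5,3 (sum=8), consumes 2 rolls
Frame 10 starts at roll index 17: 3 remaining rolls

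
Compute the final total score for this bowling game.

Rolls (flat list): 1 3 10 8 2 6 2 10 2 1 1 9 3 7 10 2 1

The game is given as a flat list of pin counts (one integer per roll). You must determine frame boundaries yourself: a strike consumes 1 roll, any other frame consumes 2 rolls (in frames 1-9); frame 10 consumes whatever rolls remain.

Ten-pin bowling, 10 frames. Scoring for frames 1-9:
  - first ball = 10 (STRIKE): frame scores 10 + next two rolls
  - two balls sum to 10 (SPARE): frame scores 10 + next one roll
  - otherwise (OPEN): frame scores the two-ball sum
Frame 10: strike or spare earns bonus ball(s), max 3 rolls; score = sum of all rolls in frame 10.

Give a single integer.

Frame 1: OPEN (1+3=4). Cumulative: 4
Frame 2: STRIKE. 10 + next two rolls (8+2) = 20. Cumulative: 24
Frame 3: SPARE (8+2=10). 10 + next roll (6) = 16. Cumulative: 40
Frame 4: OPEN (6+2=8). Cumulative: 48
Frame 5: STRIKE. 10 + next two rolls (2+1) = 13. Cumulative: 61
Frame 6: OPEN (2+1=3). Cumulative: 64
Frame 7: SPARE (1+9=10). 10 + next roll (3) = 13. Cumulative: 77
Frame 8: SPARE (3+7=10). 10 + next roll (10) = 20. Cumulative: 97
Frame 9: STRIKE. 10 + next two rolls (2+1) = 13. Cumulative: 110
Frame 10: OPEN. Sum of all frame-10 rolls (2+1) = 3. Cumulative: 113

Answer: 113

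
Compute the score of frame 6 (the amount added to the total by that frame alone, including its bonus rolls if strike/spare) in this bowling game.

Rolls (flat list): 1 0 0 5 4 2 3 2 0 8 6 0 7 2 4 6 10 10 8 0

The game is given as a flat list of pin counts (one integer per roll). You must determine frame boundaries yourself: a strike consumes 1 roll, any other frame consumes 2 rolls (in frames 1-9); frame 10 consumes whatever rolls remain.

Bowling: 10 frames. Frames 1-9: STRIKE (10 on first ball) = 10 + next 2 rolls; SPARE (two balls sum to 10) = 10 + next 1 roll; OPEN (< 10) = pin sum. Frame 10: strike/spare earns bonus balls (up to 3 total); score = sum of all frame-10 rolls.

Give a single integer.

Frame 1: OPEN (1+0=1). Cumulative: 1
Frame 2: OPEN (0+5=5). Cumulative: 6
Frame 3: OPEN (4+2=6). Cumulative: 12
Frame 4: OPEN (3+2=5). Cumulative: 17
Frame 5: OPEN (0+8=8). Cumulative: 25
Frame 6: OPEN (6+0=6). Cumulative: 31
Frame 7: OPEN (7+2=9). Cumulative: 40
Frame 8: SPARE (4+6=10). 10 + next roll (10) = 20. Cumulative: 60

Answer: 6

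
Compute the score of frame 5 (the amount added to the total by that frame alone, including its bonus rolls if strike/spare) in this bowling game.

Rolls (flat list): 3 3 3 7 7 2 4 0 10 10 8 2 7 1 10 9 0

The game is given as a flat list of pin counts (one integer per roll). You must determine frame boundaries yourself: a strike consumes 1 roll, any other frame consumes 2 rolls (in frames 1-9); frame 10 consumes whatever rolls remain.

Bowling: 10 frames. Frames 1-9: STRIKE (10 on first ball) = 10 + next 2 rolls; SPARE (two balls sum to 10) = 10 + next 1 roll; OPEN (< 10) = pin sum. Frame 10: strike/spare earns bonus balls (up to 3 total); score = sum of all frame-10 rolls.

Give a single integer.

Answer: 28

Derivation:
Frame 1: OPEN (3+3=6). Cumulative: 6
Frame 2: SPARE (3+7=10). 10 + next roll (7) = 17. Cumulative: 23
Frame 3: OPEN (7+2=9). Cumulative: 32
Frame 4: OPEN (4+0=4). Cumulative: 36
Frame 5: STRIKE. 10 + next two rolls (10+8) = 28. Cumulative: 64
Frame 6: STRIKE. 10 + next two rolls (8+2) = 20. Cumulative: 84
Frame 7: SPARE (8+2=10). 10 + next roll (7) = 17. Cumulative: 101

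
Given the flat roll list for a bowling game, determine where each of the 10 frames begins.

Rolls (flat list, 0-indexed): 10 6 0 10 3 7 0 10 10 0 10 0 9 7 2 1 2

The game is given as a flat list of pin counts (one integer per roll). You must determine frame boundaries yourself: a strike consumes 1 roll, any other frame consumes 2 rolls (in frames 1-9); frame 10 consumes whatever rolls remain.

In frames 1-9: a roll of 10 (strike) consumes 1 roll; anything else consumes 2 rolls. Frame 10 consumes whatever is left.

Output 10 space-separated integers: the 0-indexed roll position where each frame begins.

Frame 1 starts at roll index 0: roll=10 (strike), consumes 1 roll
Frame 2 starts at roll index 1: rolls=6,0 (sum=6), consumes 2 rolls
Frame 3 starts at roll index 3: roll=10 (strike), consumes 1 roll
Frame 4 starts at roll index 4: rolls=3,7 (sum=10), consumes 2 rolls
Frame 5 starts at roll index 6: rolls=0,10 (sum=10), consumes 2 rolls
Frame 6 starts at roll index 8: roll=10 (strike), consumes 1 roll
Frame 7 starts at roll index 9: rolls=0,10 (sum=10), consumes 2 rolls
Frame 8 starts at roll index 11: rolls=0,9 (sum=9), consumes 2 rolls
Frame 9 starts at roll index 13: rolls=7,2 (sum=9), consumes 2 rolls
Frame 10 starts at roll index 15: 2 remaining rolls

Answer: 0 1 3 4 6 8 9 11 13 15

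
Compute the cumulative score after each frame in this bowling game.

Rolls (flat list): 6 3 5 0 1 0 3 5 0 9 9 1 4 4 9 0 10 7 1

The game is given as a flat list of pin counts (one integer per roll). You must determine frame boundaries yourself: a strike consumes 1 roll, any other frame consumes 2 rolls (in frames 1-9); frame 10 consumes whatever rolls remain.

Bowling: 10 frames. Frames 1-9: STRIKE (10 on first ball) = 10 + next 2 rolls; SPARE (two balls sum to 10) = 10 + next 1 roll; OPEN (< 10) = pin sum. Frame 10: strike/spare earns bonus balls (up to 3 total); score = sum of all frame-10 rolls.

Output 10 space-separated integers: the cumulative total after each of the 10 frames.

Frame 1: OPEN (6+3=9). Cumulative: 9
Frame 2: OPEN (5+0=5). Cumulative: 14
Frame 3: OPEN (1+0=1). Cumulative: 15
Frame 4: OPEN (3+5=8). Cumulative: 23
Frame 5: OPEN (0+9=9). Cumulative: 32
Frame 6: SPARE (9+1=10). 10 + next roll (4) = 14. Cumulative: 46
Frame 7: OPEN (4+4=8). Cumulative: 54
Frame 8: OPEN (9+0=9). Cumulative: 63
Frame 9: STRIKE. 10 + next two rolls (7+1) = 18. Cumulative: 81
Frame 10: OPEN. Sum of all frame-10 rolls (7+1) = 8. Cumulative: 89

Answer: 9 14 15 23 32 46 54 63 81 89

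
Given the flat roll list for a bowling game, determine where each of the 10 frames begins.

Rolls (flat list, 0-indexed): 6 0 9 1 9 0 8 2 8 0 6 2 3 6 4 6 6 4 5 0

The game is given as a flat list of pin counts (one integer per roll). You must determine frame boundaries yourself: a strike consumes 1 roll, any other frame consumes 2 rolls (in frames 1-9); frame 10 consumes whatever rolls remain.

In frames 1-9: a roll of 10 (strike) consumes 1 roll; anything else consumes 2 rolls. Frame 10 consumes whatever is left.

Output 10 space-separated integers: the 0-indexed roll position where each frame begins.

Frame 1 starts at roll index 0: rolls=6,0 (sum=6), consumes 2 rolls
Frame 2 starts at roll index 2: rolls=9,1 (sum=10), consumes 2 rolls
Frame 3 starts at roll index 4: rolls=9,0 (sum=9), consumes 2 rolls
Frame 4 starts at roll index 6: rolls=8,2 (sum=10), consumes 2 rolls
Frame 5 starts at roll index 8: rolls=8,0 (sum=8), consumes 2 rolls
Frame 6 starts at roll index 10: rolls=6,2 (sum=8), consumes 2 rolls
Frame 7 starts at roll index 12: rolls=3,6 (sum=9), consumes 2 rolls
Frame 8 starts at roll index 14: rolls=4,6 (sum=10), consumes 2 rolls
Frame 9 starts at roll index 16: rolls=6,4 (sum=10), consumes 2 rolls
Frame 10 starts at roll index 18: 2 remaining rolls

Answer: 0 2 4 6 8 10 12 14 16 18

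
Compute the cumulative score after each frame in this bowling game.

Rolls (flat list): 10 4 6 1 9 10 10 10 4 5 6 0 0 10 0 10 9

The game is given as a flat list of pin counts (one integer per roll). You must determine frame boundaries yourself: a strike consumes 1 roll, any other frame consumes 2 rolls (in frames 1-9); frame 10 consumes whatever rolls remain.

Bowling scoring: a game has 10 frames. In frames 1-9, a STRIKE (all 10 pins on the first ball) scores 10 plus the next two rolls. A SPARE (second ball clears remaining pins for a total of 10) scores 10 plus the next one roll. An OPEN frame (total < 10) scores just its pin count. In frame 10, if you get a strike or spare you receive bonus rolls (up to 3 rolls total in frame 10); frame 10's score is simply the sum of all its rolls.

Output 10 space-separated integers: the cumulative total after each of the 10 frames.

Answer: 20 31 51 81 105 124 133 139 149 168

Derivation:
Frame 1: STRIKE. 10 + next two rolls (4+6) = 20. Cumulative: 20
Frame 2: SPARE (4+6=10). 10 + next roll (1) = 11. Cumulative: 31
Frame 3: SPARE (1+9=10). 10 + next roll (10) = 20. Cumulative: 51
Frame 4: STRIKE. 10 + next two rolls (10+10) = 30. Cumulative: 81
Frame 5: STRIKE. 10 + next two rolls (10+4) = 24. Cumulative: 105
Frame 6: STRIKE. 10 + next two rolls (4+5) = 19. Cumulative: 124
Frame 7: OPEN (4+5=9). Cumulative: 133
Frame 8: OPEN (6+0=6). Cumulative: 139
Frame 9: SPARE (0+10=10). 10 + next roll (0) = 10. Cumulative: 149
Frame 10: SPARE. Sum of all frame-10 rolls (0+10+9) = 19. Cumulative: 168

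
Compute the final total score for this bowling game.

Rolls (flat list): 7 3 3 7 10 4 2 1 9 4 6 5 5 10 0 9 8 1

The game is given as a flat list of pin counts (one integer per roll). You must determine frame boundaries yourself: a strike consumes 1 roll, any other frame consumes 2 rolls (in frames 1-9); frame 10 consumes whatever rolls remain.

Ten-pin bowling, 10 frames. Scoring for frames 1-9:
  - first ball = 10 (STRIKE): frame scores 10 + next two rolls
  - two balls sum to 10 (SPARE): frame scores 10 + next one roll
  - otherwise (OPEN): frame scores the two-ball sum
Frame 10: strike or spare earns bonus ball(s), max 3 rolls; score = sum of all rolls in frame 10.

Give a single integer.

Frame 1: SPARE (7+3=10). 10 + next roll (3) = 13. Cumulative: 13
Frame 2: SPARE (3+7=10). 10 + next roll (10) = 20. Cumulative: 33
Frame 3: STRIKE. 10 + next two rolls (4+2) = 16. Cumulative: 49
Frame 4: OPEN (4+2=6). Cumulative: 55
Frame 5: SPARE (1+9=10). 10 + next roll (4) = 14. Cumulative: 69
Frame 6: SPARE (4+6=10). 10 + next roll (5) = 15. Cumulative: 84
Frame 7: SPARE (5+5=10). 10 + next roll (10) = 20. Cumulative: 104
Frame 8: STRIKE. 10 + next two rolls (0+9) = 19. Cumulative: 123
Frame 9: OPEN (0+9=9). Cumulative: 132
Frame 10: OPEN. Sum of all frame-10 rolls (8+1) = 9. Cumulative: 141

Answer: 141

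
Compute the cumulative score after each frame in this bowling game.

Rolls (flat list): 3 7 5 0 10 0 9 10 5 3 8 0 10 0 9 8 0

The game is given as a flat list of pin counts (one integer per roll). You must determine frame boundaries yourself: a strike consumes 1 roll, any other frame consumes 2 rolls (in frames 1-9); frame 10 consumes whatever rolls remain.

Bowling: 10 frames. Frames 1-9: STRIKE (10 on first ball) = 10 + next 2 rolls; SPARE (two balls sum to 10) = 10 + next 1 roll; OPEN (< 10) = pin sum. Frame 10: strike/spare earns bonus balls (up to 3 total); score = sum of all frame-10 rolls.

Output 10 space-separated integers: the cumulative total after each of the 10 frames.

Frame 1: SPARE (3+7=10). 10 + next roll (5) = 15. Cumulative: 15
Frame 2: OPEN (5+0=5). Cumulative: 20
Frame 3: STRIKE. 10 + next two rolls (0+9) = 19. Cumulative: 39
Frame 4: OPEN (0+9=9). Cumulative: 48
Frame 5: STRIKE. 10 + next two rolls (5+3) = 18. Cumulative: 66
Frame 6: OPEN (5+3=8). Cumulative: 74
Frame 7: OPEN (8+0=8). Cumulative: 82
Frame 8: STRIKE. 10 + next two rolls (0+9) = 19. Cumulative: 101
Frame 9: OPEN (0+9=9). Cumulative: 110
Frame 10: OPEN. Sum of all frame-10 rolls (8+0) = 8. Cumulative: 118

Answer: 15 20 39 48 66 74 82 101 110 118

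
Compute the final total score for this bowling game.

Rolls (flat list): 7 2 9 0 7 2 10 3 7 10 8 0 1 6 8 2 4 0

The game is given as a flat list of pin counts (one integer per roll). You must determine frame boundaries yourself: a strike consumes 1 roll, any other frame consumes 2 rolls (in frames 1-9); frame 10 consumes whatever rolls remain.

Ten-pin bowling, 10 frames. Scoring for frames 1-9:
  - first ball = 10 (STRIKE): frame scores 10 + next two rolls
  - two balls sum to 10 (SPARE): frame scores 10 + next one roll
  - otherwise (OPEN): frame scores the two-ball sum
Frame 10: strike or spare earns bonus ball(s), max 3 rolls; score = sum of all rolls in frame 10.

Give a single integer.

Frame 1: OPEN (7+2=9). Cumulative: 9
Frame 2: OPEN (9+0=9). Cumulative: 18
Frame 3: OPEN (7+2=9). Cumulative: 27
Frame 4: STRIKE. 10 + next two rolls (3+7) = 20. Cumulative: 47
Frame 5: SPARE (3+7=10). 10 + next roll (10) = 20. Cumulative: 67
Frame 6: STRIKE. 10 + next two rolls (8+0) = 18. Cumulative: 85
Frame 7: OPEN (8+0=8). Cumulative: 93
Frame 8: OPEN (1+6=7). Cumulative: 100
Frame 9: SPARE (8+2=10). 10 + next roll (4) = 14. Cumulative: 114
Frame 10: OPEN. Sum of all frame-10 rolls (4+0) = 4. Cumulative: 118

Answer: 118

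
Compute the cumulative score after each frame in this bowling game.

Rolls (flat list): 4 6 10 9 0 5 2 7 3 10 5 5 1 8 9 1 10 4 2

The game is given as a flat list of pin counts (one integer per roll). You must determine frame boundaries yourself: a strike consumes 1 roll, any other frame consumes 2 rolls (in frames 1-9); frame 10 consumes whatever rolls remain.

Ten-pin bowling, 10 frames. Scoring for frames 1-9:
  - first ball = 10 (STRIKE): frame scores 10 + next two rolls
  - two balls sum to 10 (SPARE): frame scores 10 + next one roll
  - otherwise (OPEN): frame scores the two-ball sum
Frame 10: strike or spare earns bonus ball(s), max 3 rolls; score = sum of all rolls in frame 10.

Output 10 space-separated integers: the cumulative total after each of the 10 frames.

Frame 1: SPARE (4+6=10). 10 + next roll (10) = 20. Cumulative: 20
Frame 2: STRIKE. 10 + next two rolls (9+0) = 19. Cumulative: 39
Frame 3: OPEN (9+0=9). Cumulative: 48
Frame 4: OPEN (5+2=7). Cumulative: 55
Frame 5: SPARE (7+3=10). 10 + next roll (10) = 20. Cumulative: 75
Frame 6: STRIKE. 10 + next two rolls (5+5) = 20. Cumulative: 95
Frame 7: SPARE (5+5=10). 10 + next roll (1) = 11. Cumulative: 106
Frame 8: OPEN (1+8=9). Cumulative: 115
Frame 9: SPARE (9+1=10). 10 + next roll (10) = 20. Cumulative: 135
Frame 10: STRIKE. Sum of all frame-10 rolls (10+4+2) = 16. Cumulative: 151

Answer: 20 39 48 55 75 95 106 115 135 151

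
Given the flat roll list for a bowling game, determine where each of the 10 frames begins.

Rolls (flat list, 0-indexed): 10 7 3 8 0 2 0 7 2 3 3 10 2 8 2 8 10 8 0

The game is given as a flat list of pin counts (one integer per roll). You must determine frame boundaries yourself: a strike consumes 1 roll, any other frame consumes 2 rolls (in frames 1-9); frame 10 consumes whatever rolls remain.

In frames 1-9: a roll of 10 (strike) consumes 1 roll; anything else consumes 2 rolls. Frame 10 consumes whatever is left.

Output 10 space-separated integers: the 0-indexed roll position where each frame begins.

Frame 1 starts at roll index 0: roll=10 (strike), consumes 1 roll
Frame 2 starts at roll index 1: rolls=7,3 (sum=10), consumes 2 rolls
Frame 3 starts at roll index 3: rolls=8,0 (sum=8), consumes 2 rolls
Frame 4 starts at roll index 5: rolls=2,0 (sum=2), consumes 2 rolls
Frame 5 starts at roll index 7: rolls=7,2 (sum=9), consumes 2 rolls
Frame 6 starts at roll index 9: rolls=3,3 (sum=6), consumes 2 rolls
Frame 7 starts at roll index 11: roll=10 (strike), consumes 1 roll
Frame 8 starts at roll index 12: rolls=2,8 (sum=10), consumes 2 rolls
Frame 9 starts at roll index 14: rolls=2,8 (sum=10), consumes 2 rolls
Frame 10 starts at roll index 16: 3 remaining rolls

Answer: 0 1 3 5 7 9 11 12 14 16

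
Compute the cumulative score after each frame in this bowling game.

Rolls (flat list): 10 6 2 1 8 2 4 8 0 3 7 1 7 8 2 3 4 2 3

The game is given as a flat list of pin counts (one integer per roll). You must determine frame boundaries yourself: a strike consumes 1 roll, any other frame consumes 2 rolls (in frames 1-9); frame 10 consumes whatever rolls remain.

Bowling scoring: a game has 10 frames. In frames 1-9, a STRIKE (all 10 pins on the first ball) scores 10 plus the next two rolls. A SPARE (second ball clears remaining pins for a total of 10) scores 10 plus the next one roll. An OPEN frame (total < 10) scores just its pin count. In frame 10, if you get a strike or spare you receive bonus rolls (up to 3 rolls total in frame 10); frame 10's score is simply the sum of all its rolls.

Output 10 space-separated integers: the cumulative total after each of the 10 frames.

Frame 1: STRIKE. 10 + next two rolls (6+2) = 18. Cumulative: 18
Frame 2: OPEN (6+2=8). Cumulative: 26
Frame 3: OPEN (1+8=9). Cumulative: 35
Frame 4: OPEN (2+4=6). Cumulative: 41
Frame 5: OPEN (8+0=8). Cumulative: 49
Frame 6: SPARE (3+7=10). 10 + next roll (1) = 11. Cumulative: 60
Frame 7: OPEN (1+7=8). Cumulative: 68
Frame 8: SPARE (8+2=10). 10 + next roll (3) = 13. Cumulative: 81
Frame 9: OPEN (3+4=7). Cumulative: 88
Frame 10: OPEN. Sum of all frame-10 rolls (2+3) = 5. Cumulative: 93

Answer: 18 26 35 41 49 60 68 81 88 93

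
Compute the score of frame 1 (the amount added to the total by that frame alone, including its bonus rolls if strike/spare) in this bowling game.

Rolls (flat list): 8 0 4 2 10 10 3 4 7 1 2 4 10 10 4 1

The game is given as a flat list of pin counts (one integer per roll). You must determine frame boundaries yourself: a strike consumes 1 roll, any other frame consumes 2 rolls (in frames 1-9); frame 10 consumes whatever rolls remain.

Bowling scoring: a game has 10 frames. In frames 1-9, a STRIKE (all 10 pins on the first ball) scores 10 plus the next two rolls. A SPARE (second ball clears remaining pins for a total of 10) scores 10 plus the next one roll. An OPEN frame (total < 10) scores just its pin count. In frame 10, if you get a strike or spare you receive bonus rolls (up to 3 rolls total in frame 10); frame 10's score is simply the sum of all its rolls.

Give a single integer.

Answer: 8

Derivation:
Frame 1: OPEN (8+0=8). Cumulative: 8
Frame 2: OPEN (4+2=6). Cumulative: 14
Frame 3: STRIKE. 10 + next two rolls (10+3) = 23. Cumulative: 37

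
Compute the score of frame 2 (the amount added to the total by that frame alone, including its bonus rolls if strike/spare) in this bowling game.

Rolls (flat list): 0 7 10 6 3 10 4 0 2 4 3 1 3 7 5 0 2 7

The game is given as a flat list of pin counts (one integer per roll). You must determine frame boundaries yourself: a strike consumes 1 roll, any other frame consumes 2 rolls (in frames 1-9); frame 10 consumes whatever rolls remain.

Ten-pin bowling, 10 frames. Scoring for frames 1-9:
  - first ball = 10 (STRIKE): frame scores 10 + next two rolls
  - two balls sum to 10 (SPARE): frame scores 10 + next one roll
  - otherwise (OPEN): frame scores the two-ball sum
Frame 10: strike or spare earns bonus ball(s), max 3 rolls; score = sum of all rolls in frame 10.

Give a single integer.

Answer: 19

Derivation:
Frame 1: OPEN (0+7=7). Cumulative: 7
Frame 2: STRIKE. 10 + next two rolls (6+3) = 19. Cumulative: 26
Frame 3: OPEN (6+3=9). Cumulative: 35
Frame 4: STRIKE. 10 + next two rolls (4+0) = 14. Cumulative: 49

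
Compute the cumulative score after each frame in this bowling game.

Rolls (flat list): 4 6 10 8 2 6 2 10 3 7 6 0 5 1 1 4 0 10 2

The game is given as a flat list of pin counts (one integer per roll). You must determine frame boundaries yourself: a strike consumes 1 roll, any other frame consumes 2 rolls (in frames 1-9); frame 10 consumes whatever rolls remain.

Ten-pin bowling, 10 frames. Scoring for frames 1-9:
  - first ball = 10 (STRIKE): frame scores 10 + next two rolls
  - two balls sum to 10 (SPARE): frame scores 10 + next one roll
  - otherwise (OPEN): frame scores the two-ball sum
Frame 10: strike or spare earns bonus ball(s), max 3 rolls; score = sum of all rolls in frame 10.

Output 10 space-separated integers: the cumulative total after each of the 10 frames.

Answer: 20 40 56 64 84 100 106 112 117 129

Derivation:
Frame 1: SPARE (4+6=10). 10 + next roll (10) = 20. Cumulative: 20
Frame 2: STRIKE. 10 + next two rolls (8+2) = 20. Cumulative: 40
Frame 3: SPARE (8+2=10). 10 + next roll (6) = 16. Cumulative: 56
Frame 4: OPEN (6+2=8). Cumulative: 64
Frame 5: STRIKE. 10 + next two rolls (3+7) = 20. Cumulative: 84
Frame 6: SPARE (3+7=10). 10 + next roll (6) = 16. Cumulative: 100
Frame 7: OPEN (6+0=6). Cumulative: 106
Frame 8: OPEN (5+1=6). Cumulative: 112
Frame 9: OPEN (1+4=5). Cumulative: 117
Frame 10: SPARE. Sum of all frame-10 rolls (0+10+2) = 12. Cumulative: 129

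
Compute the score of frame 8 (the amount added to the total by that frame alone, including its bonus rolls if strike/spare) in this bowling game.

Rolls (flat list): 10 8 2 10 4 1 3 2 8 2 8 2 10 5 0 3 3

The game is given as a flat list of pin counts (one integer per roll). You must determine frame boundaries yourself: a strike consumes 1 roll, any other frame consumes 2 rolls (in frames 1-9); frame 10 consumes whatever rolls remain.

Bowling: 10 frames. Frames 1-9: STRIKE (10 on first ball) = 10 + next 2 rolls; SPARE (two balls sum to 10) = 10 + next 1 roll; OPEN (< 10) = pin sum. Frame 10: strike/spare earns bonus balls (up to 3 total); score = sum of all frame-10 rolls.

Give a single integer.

Frame 1: STRIKE. 10 + next two rolls (8+2) = 20. Cumulative: 20
Frame 2: SPARE (8+2=10). 10 + next roll (10) = 20. Cumulative: 40
Frame 3: STRIKE. 10 + next two rolls (4+1) = 15. Cumulative: 55
Frame 4: OPEN (4+1=5). Cumulative: 60
Frame 5: OPEN (3+2=5). Cumulative: 65
Frame 6: SPARE (8+2=10). 10 + next roll (8) = 18. Cumulative: 83
Frame 7: SPARE (8+2=10). 10 + next roll (10) = 20. Cumulative: 103
Frame 8: STRIKE. 10 + next two rolls (5+0) = 15. Cumulative: 118
Frame 9: OPEN (5+0=5). Cumulative: 123
Frame 10: OPEN. Sum of all frame-10 rolls (3+3) = 6. Cumulative: 129

Answer: 15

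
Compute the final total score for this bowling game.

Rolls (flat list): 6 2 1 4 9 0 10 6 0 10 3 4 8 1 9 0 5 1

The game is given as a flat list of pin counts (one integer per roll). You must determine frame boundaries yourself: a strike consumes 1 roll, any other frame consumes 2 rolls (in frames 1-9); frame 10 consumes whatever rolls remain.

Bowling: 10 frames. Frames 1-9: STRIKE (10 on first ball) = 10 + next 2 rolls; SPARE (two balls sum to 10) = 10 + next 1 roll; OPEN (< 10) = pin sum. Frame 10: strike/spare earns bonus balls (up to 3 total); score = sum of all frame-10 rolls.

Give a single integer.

Answer: 92

Derivation:
Frame 1: OPEN (6+2=8). Cumulative: 8
Frame 2: OPEN (1+4=5). Cumulative: 13
Frame 3: OPEN (9+0=9). Cumulative: 22
Frame 4: STRIKE. 10 + next two rolls (6+0) = 16. Cumulative: 38
Frame 5: OPEN (6+0=6). Cumulative: 44
Frame 6: STRIKE. 10 + next two rolls (3+4) = 17. Cumulative: 61
Frame 7: OPEN (3+4=7). Cumulative: 68
Frame 8: OPEN (8+1=9). Cumulative: 77
Frame 9: OPEN (9+0=9). Cumulative: 86
Frame 10: OPEN. Sum of all frame-10 rolls (5+1) = 6. Cumulative: 92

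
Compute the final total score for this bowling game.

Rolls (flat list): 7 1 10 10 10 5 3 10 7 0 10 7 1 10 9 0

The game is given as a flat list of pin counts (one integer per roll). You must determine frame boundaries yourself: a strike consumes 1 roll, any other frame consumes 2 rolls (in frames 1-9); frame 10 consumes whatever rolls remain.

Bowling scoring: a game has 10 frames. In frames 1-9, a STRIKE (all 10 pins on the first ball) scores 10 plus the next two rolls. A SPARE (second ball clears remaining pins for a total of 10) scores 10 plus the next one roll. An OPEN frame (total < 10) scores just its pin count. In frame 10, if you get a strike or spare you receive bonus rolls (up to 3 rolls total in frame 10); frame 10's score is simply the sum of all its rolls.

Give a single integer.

Frame 1: OPEN (7+1=8). Cumulative: 8
Frame 2: STRIKE. 10 + next two rolls (10+10) = 30. Cumulative: 38
Frame 3: STRIKE. 10 + next two rolls (10+5) = 25. Cumulative: 63
Frame 4: STRIKE. 10 + next two rolls (5+3) = 18. Cumulative: 81
Frame 5: OPEN (5+3=8). Cumulative: 89
Frame 6: STRIKE. 10 + next two rolls (7+0) = 17. Cumulative: 106
Frame 7: OPEN (7+0=7). Cumulative: 113
Frame 8: STRIKE. 10 + next two rolls (7+1) = 18. Cumulative: 131
Frame 9: OPEN (7+1=8). Cumulative: 139
Frame 10: STRIKE. Sum of all frame-10 rolls (10+9+0) = 19. Cumulative: 158

Answer: 158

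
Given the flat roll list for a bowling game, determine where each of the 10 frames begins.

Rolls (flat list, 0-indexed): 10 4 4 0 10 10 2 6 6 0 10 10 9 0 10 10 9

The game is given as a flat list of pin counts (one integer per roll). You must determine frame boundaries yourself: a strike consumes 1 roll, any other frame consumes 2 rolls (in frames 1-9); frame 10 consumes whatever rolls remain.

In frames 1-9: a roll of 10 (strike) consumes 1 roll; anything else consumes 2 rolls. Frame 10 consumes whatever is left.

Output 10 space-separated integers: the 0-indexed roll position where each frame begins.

Frame 1 starts at roll index 0: roll=10 (strike), consumes 1 roll
Frame 2 starts at roll index 1: rolls=4,4 (sum=8), consumes 2 rolls
Frame 3 starts at roll index 3: rolls=0,10 (sum=10), consumes 2 rolls
Frame 4 starts at roll index 5: roll=10 (strike), consumes 1 roll
Frame 5 starts at roll index 6: rolls=2,6 (sum=8), consumes 2 rolls
Frame 6 starts at roll index 8: rolls=6,0 (sum=6), consumes 2 rolls
Frame 7 starts at roll index 10: roll=10 (strike), consumes 1 roll
Frame 8 starts at roll index 11: roll=10 (strike), consumes 1 roll
Frame 9 starts at roll index 12: rolls=9,0 (sum=9), consumes 2 rolls
Frame 10 starts at roll index 14: 3 remaining rolls

Answer: 0 1 3 5 6 8 10 11 12 14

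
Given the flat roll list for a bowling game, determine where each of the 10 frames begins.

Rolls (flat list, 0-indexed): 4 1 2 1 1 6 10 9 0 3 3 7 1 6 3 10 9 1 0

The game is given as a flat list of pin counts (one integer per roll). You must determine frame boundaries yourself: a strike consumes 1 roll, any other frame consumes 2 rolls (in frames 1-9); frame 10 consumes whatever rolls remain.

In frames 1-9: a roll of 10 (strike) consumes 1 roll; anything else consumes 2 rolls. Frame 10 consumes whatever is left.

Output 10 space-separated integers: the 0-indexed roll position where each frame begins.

Frame 1 starts at roll index 0: rolls=4,1 (sum=5), consumes 2 rolls
Frame 2 starts at roll index 2: rolls=2,1 (sum=3), consumes 2 rolls
Frame 3 starts at roll index 4: rolls=1,6 (sum=7), consumes 2 rolls
Frame 4 starts at roll index 6: roll=10 (strike), consumes 1 roll
Frame 5 starts at roll index 7: rolls=9,0 (sum=9), consumes 2 rolls
Frame 6 starts at roll index 9: rolls=3,3 (sum=6), consumes 2 rolls
Frame 7 starts at roll index 11: rolls=7,1 (sum=8), consumes 2 rolls
Frame 8 starts at roll index 13: rolls=6,3 (sum=9), consumes 2 rolls
Frame 9 starts at roll index 15: roll=10 (strike), consumes 1 roll
Frame 10 starts at roll index 16: 3 remaining rolls

Answer: 0 2 4 6 7 9 11 13 15 16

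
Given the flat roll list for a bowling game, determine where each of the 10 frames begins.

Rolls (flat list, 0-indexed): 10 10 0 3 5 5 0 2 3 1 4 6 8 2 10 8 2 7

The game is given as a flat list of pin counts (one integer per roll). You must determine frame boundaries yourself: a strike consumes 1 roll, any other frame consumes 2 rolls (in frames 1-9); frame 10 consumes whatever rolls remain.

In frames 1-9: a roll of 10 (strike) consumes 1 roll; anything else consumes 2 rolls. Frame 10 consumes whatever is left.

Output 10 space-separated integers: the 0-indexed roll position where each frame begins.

Frame 1 starts at roll index 0: roll=10 (strike), consumes 1 roll
Frame 2 starts at roll index 1: roll=10 (strike), consumes 1 roll
Frame 3 starts at roll index 2: rolls=0,3 (sum=3), consumes 2 rolls
Frame 4 starts at roll index 4: rolls=5,5 (sum=10), consumes 2 rolls
Frame 5 starts at roll index 6: rolls=0,2 (sum=2), consumes 2 rolls
Frame 6 starts at roll index 8: rolls=3,1 (sum=4), consumes 2 rolls
Frame 7 starts at roll index 10: rolls=4,6 (sum=10), consumes 2 rolls
Frame 8 starts at roll index 12: rolls=8,2 (sum=10), consumes 2 rolls
Frame 9 starts at roll index 14: roll=10 (strike), consumes 1 roll
Frame 10 starts at roll index 15: 3 remaining rolls

Answer: 0 1 2 4 6 8 10 12 14 15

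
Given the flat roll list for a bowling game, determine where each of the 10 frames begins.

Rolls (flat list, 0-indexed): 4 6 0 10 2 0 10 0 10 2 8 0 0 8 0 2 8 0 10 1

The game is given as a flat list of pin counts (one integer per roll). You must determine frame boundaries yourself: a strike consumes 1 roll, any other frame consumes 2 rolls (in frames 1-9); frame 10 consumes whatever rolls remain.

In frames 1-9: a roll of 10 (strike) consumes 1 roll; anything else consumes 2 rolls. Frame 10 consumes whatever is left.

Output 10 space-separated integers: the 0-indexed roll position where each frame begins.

Frame 1 starts at roll index 0: rolls=4,6 (sum=10), consumes 2 rolls
Frame 2 starts at roll index 2: rolls=0,10 (sum=10), consumes 2 rolls
Frame 3 starts at roll index 4: rolls=2,0 (sum=2), consumes 2 rolls
Frame 4 starts at roll index 6: roll=10 (strike), consumes 1 roll
Frame 5 starts at roll index 7: rolls=0,10 (sum=10), consumes 2 rolls
Frame 6 starts at roll index 9: rolls=2,8 (sum=10), consumes 2 rolls
Frame 7 starts at roll index 11: rolls=0,0 (sum=0), consumes 2 rolls
Frame 8 starts at roll index 13: rolls=8,0 (sum=8), consumes 2 rolls
Frame 9 starts at roll index 15: rolls=2,8 (sum=10), consumes 2 rolls
Frame 10 starts at roll index 17: 3 remaining rolls

Answer: 0 2 4 6 7 9 11 13 15 17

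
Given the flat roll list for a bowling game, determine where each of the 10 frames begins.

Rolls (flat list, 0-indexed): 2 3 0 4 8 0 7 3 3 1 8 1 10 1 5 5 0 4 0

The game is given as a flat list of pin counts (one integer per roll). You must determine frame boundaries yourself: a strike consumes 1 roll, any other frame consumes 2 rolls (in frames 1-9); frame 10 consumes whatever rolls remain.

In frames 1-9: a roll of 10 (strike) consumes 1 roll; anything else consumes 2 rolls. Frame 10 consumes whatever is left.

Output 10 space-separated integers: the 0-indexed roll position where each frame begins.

Answer: 0 2 4 6 8 10 12 13 15 17

Derivation:
Frame 1 starts at roll index 0: rolls=2,3 (sum=5), consumes 2 rolls
Frame 2 starts at roll index 2: rolls=0,4 (sum=4), consumes 2 rolls
Frame 3 starts at roll index 4: rolls=8,0 (sum=8), consumes 2 rolls
Frame 4 starts at roll index 6: rolls=7,3 (sum=10), consumes 2 rolls
Frame 5 starts at roll index 8: rolls=3,1 (sum=4), consumes 2 rolls
Frame 6 starts at roll index 10: rolls=8,1 (sum=9), consumes 2 rolls
Frame 7 starts at roll index 12: roll=10 (strike), consumes 1 roll
Frame 8 starts at roll index 13: rolls=1,5 (sum=6), consumes 2 rolls
Frame 9 starts at roll index 15: rolls=5,0 (sum=5), consumes 2 rolls
Frame 10 starts at roll index 17: 2 remaining rolls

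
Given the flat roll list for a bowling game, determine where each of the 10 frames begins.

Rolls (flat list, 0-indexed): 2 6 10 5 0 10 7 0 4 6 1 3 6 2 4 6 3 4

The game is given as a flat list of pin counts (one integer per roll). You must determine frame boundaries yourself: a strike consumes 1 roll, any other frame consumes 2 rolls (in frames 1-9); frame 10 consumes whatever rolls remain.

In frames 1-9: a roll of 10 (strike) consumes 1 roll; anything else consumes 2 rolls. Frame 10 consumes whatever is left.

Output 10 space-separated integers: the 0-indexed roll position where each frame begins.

Answer: 0 2 3 5 6 8 10 12 14 16

Derivation:
Frame 1 starts at roll index 0: rolls=2,6 (sum=8), consumes 2 rolls
Frame 2 starts at roll index 2: roll=10 (strike), consumes 1 roll
Frame 3 starts at roll index 3: rolls=5,0 (sum=5), consumes 2 rolls
Frame 4 starts at roll index 5: roll=10 (strike), consumes 1 roll
Frame 5 starts at roll index 6: rolls=7,0 (sum=7), consumes 2 rolls
Frame 6 starts at roll index 8: rolls=4,6 (sum=10), consumes 2 rolls
Frame 7 starts at roll index 10: rolls=1,3 (sum=4), consumes 2 rolls
Frame 8 starts at roll index 12: rolls=6,2 (sum=8), consumes 2 rolls
Frame 9 starts at roll index 14: rolls=4,6 (sum=10), consumes 2 rolls
Frame 10 starts at roll index 16: 2 remaining rolls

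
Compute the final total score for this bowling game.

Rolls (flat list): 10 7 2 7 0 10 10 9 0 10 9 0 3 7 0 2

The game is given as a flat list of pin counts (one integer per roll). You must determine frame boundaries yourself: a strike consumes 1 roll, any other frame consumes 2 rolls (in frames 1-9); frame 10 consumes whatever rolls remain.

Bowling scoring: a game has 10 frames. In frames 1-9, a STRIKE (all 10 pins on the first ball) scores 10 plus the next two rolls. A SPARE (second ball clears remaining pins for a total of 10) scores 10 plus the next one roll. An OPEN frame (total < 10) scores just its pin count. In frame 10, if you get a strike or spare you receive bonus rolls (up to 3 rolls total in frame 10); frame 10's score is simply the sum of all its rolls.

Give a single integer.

Answer: 132

Derivation:
Frame 1: STRIKE. 10 + next two rolls (7+2) = 19. Cumulative: 19
Frame 2: OPEN (7+2=9). Cumulative: 28
Frame 3: OPEN (7+0=7). Cumulative: 35
Frame 4: STRIKE. 10 + next two rolls (10+9) = 29. Cumulative: 64
Frame 5: STRIKE. 10 + next two rolls (9+0) = 19. Cumulative: 83
Frame 6: OPEN (9+0=9). Cumulative: 92
Frame 7: STRIKE. 10 + next two rolls (9+0) = 19. Cumulative: 111
Frame 8: OPEN (9+0=9). Cumulative: 120
Frame 9: SPARE (3+7=10). 10 + next roll (0) = 10. Cumulative: 130
Frame 10: OPEN. Sum of all frame-10 rolls (0+2) = 2. Cumulative: 132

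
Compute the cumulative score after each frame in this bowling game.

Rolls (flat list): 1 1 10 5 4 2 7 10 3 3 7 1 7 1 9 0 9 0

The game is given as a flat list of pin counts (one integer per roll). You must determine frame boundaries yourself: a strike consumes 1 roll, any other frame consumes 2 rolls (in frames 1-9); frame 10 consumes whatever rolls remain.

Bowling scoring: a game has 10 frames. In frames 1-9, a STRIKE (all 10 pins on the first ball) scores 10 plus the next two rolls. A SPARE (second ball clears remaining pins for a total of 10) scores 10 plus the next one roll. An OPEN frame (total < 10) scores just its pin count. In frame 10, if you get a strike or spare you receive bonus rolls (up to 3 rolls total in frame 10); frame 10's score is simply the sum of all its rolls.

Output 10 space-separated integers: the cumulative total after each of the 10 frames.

Answer: 2 21 30 39 55 61 69 77 86 95

Derivation:
Frame 1: OPEN (1+1=2). Cumulative: 2
Frame 2: STRIKE. 10 + next two rolls (5+4) = 19. Cumulative: 21
Frame 3: OPEN (5+4=9). Cumulative: 30
Frame 4: OPEN (2+7=9). Cumulative: 39
Frame 5: STRIKE. 10 + next two rolls (3+3) = 16. Cumulative: 55
Frame 6: OPEN (3+3=6). Cumulative: 61
Frame 7: OPEN (7+1=8). Cumulative: 69
Frame 8: OPEN (7+1=8). Cumulative: 77
Frame 9: OPEN (9+0=9). Cumulative: 86
Frame 10: OPEN. Sum of all frame-10 rolls (9+0) = 9. Cumulative: 95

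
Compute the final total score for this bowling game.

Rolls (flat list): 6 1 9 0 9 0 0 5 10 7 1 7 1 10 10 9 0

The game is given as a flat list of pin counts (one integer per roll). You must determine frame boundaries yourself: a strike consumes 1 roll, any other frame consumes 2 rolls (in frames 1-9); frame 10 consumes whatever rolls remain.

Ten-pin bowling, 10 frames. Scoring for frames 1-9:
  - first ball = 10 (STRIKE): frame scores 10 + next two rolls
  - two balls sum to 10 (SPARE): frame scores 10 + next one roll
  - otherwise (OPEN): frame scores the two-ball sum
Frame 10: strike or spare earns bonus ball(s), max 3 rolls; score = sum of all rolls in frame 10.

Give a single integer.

Frame 1: OPEN (6+1=7). Cumulative: 7
Frame 2: OPEN (9+0=9). Cumulative: 16
Frame 3: OPEN (9+0=9). Cumulative: 25
Frame 4: OPEN (0+5=5). Cumulative: 30
Frame 5: STRIKE. 10 + next two rolls (7+1) = 18. Cumulative: 48
Frame 6: OPEN (7+1=8). Cumulative: 56
Frame 7: OPEN (7+1=8). Cumulative: 64
Frame 8: STRIKE. 10 + next two rolls (10+9) = 29. Cumulative: 93
Frame 9: STRIKE. 10 + next two rolls (9+0) = 19. Cumulative: 112
Frame 10: OPEN. Sum of all frame-10 rolls (9+0) = 9. Cumulative: 121

Answer: 121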